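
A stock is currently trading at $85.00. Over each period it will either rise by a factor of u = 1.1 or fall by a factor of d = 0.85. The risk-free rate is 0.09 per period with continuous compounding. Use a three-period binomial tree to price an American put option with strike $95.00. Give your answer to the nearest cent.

$10.00

Risk-neutral probability p = (e^0.09 − 0.85)/(1.1 − 0.85) = 0.2442/0.2500 = 0.9767
Terminal stock prices: S_uuu = 113.1, S_uud = 87.42, S_udd = 67.55, S_ddd = 52.2
Terminal payoffs (K − S): max(-18.14, 0) = 0, max(7.577, 0) = 7.577, max(27.45, 0) = 27.45, max(42.8, 0) = 42.8
Node uu (S = 102.9): continuation = e^(−0.09)·[0.9767·0.0000 + 0.0233·7.5775] = 0.1614; exercise value = 0.0000 ≤ continuation, so V_uu = 0.1614
Node ud (S = 79.48): continuation = e^(−0.09)·[0.9767·7.5775 + 0.0233·27.4462] = 7.3485; exercise value = 15.5250 > continuation, so V_ud = 15.5250 (exercise)
Node dd (S = 61.41): continuation = e^(−0.09)·[0.9767·27.4462 + 0.0233·42.7994] = 25.4110; exercise value = 33.5875 > continuation, so V_dd = 33.5875 (exercise)
Node u (S = 93.5): continuation = e^(−0.09)·[0.9767·0.1614 + 0.0233·15.5250] = 0.4747; exercise value = 1.5000 > continuation, so V_u = 1.5000 (exercise)
Node d (S = 72.25): continuation = e^(−0.09)·[0.9767·15.5250 + 0.0233·33.5875] = 14.5735; exercise value = 22.7500 > continuation, so V_d = 22.7500 (exercise)
Node 0 (S = 85): continuation = e^(−0.09)·[0.9767·1.5000 + 0.0233·22.7500] = 1.8235; exercise value = 10.0000 > continuation, so V_0 = 10.0000 (exercise)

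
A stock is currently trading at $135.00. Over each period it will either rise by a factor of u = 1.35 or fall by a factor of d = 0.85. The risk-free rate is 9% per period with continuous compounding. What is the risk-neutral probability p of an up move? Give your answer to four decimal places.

Risk-neutral probability p = (e^0.09 − 0.85)/(1.35 − 0.85) = 0.2442/0.5000 = 0.4883

p = 0.4883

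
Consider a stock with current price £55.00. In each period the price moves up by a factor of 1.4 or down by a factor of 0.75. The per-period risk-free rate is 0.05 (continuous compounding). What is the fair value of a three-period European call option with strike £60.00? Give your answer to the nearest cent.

Risk-neutral probability p = (e^0.05 − 0.75)/(1.4 − 0.75) = 0.3013/0.6500 = 0.4635
Terminal stock prices: S_uuu = 150.9, S_uud = 80.85, S_udd = 43.31, S_ddd = 23.2
Terminal payoffs (S − K): max(90.92, 0) = 90.92, max(20.85, 0) = 20.85, max(-16.69, 0) = 0, max(-36.8, 0) = 0
Node uu (S = 107.8): V_uu = e^(−0.05)·[0.4635·90.9200 + 0.5365·20.8500] = 50.7262
Node ud (S = 57.75): V_ud = e^(−0.05)·[0.4635·20.8500 + 0.5365·0.0000] = 9.1925
Node dd (S = 30.94): V_dd = e^(−0.05)·[0.4635·0.0000 + 0.5365·0.0000] = 0.0000
Node u (S = 77): V_u = e^(−0.05)·[0.4635·50.7262 + 0.5365·9.1925] = 27.0560
Node d (S = 41.25): V_d = e^(−0.05)·[0.4635·9.1925 + 0.5365·0.0000] = 4.0529
Node 0 (S = 55): V_0 = e^(−0.05)·[0.4635·27.0560 + 0.5365·4.0529] = 13.9970

£14.00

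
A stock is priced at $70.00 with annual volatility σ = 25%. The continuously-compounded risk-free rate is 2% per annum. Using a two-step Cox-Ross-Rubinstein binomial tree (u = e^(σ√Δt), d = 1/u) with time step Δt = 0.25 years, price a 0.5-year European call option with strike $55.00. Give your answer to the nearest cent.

$15.67

CRR parameters: u = e^(σ√Δt) = e^(0.25·√0.25) = 1.1331, d = 1/u = 0.8825
Per-period rate: rΔt = 0.02·0.25 = 0.005, so R = e^0.005 = 1.0050
Risk-neutral probability p = (e^0.005 − 0.8825)/(1.1331 − 0.8825) = 0.1225/0.2507 = 0.4888
Terminal stock prices: S_uu = 89.88, S_ud = 70, S_dd = 54.52
Terminal payoffs (S − K): max(34.88, 0) = 34.88, max(15, 0) = 15, max(-0.4839, 0) = 0
Node u (S = 79.32): V_u = e^(−0.005)·[0.4888·34.8818 + 0.5112·15.0000] = 24.5947
Node d (S = 61.77): V_d = e^(−0.005)·[0.4888·15.0000 + 0.5112·0.0000] = 7.2953
Node 0 (S = 70): V_0 = e^(−0.005)·[0.4888·24.5947 + 0.5112·7.2953] = 15.6725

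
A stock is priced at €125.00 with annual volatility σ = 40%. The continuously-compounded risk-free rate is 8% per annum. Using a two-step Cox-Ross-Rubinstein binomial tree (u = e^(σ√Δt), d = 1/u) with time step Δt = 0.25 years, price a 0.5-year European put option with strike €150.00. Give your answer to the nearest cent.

€27.89

CRR parameters: u = e^(σ√Δt) = e^(0.4·√0.25) = 1.2214, d = 1/u = 0.8187
Per-period rate: rΔt = 0.08·0.25 = 0.02, so R = e^0.02 = 1.0202
Risk-neutral probability p = (e^0.02 − 0.8187)/(1.2214 − 0.8187) = 0.2015/0.4027 = 0.5003
Terminal stock prices: S_uu = 186.5, S_ud = 125, S_dd = 83.79
Terminal payoffs (K − S): max(-36.48, 0) = 0, max(25, 0) = 25, max(66.21, 0) = 66.21
Node u (S = 152.7): V_u = e^(−0.02)·[0.5003·0.0000 + 0.4997·25.0000] = 12.2443
Node d (S = 102.3): V_d = e^(−0.02)·[0.5003·25.0000 + 0.4997·66.2100] = 44.6885
Node 0 (S = 125): V_0 = e^(−0.02)·[0.5003·12.2443 + 0.4997·44.6885] = 27.8921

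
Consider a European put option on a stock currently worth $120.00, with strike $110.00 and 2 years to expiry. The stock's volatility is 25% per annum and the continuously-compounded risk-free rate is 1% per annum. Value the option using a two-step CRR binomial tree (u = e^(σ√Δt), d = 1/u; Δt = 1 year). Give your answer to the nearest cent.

CRR parameters: u = e^(σ√Δt) = e^(0.25·√1) = 1.2840, d = 1/u = 0.7788
Per-period rate: rΔt = 0.01·1 = 0.01, so R = e^0.01 = 1.0101
Risk-neutral probability p = (e^0.01 − 0.7788)/(1.2840 − 0.7788) = 0.2312/0.5052 = 0.4577
Terminal stock prices: S_uu = 197.8, S_ud = 120, S_dd = 72.78
Terminal payoffs (K − S): max(-87.85, 0) = 0, max(-10, 0) = 0, max(37.22, 0) = 37.22
Node u (S = 154.1): V_u = e^(−0.01)·[0.4577·0.0000 + 0.5423·0.0000] = 0.0000
Node d (S = 93.46): V_d = e^(−0.01)·[0.4577·0.0000 + 0.5423·37.2163] = 19.9810
Node 0 (S = 120): V_0 = e^(−0.01)·[0.4577·0.0000 + 0.5423·19.9810] = 10.7276

$10.73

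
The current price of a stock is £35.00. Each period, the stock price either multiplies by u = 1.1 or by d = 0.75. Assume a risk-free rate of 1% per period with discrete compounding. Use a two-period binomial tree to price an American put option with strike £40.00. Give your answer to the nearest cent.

£5.58

Risk-neutral probability p = (1 + 0.01 − 0.75)/(1.1 − 0.75) = 0.2600/0.3500 = 0.7429
Terminal stock prices: S_uu = 42.35, S_ud = 28.88, S_dd = 19.69
Terminal payoffs (K − S): max(-2.35, 0) = 0, max(11.12, 0) = 11.12, max(20.31, 0) = 20.31
Node u (S = 38.5): continuation = 1/1.01·[0.7429·0.0000 + 0.2571·11.1250] = 2.8324; exercise value = 1.5000 ≤ continuation, so V_u = 2.8324
Node d (S = 26.25): continuation = 1/1.01·[0.7429·11.1250 + 0.2571·20.3125] = 13.3540; exercise value = 13.7500 > continuation, so V_d = 13.7500 (exercise)
Node 0 (S = 35): continuation = 1/1.01·[0.7429·2.8324 + 0.2571·13.7500] = 5.5839; exercise value = 5.0000 ≤ continuation, so V_0 = 5.5839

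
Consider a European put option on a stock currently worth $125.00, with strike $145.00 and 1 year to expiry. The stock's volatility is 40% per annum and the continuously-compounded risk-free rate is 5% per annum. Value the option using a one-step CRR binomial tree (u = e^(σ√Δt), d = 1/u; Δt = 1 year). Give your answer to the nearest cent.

CRR parameters: u = e^(σ√Δt) = e^(0.4·√1) = 1.4918, d = 1/u = 0.6703
Per-period rate: rΔt = 0.05·1 = 0.05, so R = e^0.05 = 1.0513
Risk-neutral probability p = (e^0.05 − 0.6703)/(1.4918 − 0.6703) = 0.3810/0.8215 = 0.4637
Terminal stock prices: S_u = 186.5, S_d = 83.79
Terminal payoffs (K − S): max(-41.48, 0) = 0, max(61.21, 0) = 61.21
Node 0 (S = 125): V_0 = e^(−0.05)·[0.4637·0.0000 + 0.5363·61.2100] = 31.2246

$31.22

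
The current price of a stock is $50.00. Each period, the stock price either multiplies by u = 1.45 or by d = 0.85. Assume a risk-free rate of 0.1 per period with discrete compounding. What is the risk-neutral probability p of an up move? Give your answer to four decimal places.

Risk-neutral probability p = (1 + 0.1 − 0.85)/(1.45 − 0.85) = 0.2500/0.6000 = 0.4167

p = 0.4167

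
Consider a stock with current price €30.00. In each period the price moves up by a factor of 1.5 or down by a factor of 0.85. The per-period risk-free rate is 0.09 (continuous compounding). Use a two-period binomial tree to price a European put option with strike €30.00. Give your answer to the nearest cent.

€2.71

Risk-neutral probability p = (e^0.09 − 0.85)/(1.5 − 0.85) = 0.2442/0.6500 = 0.3757
Terminal stock prices: S_uu = 67.5, S_ud = 38.25, S_dd = 21.67
Terminal payoffs (K − S): max(-37.5, 0) = 0, max(-8.25, 0) = 0, max(8.325, 0) = 8.325
Node u (S = 45): V_u = e^(−0.09)·[0.3757·0.0000 + 0.6243·0.0000] = 0.0000
Node d (S = 25.5): V_d = e^(−0.09)·[0.3757·0.0000 + 0.6243·8.3250] = 4.7503
Node 0 (S = 30): V_0 = e^(−0.09)·[0.3757·0.0000 + 0.6243·4.7503] = 2.7106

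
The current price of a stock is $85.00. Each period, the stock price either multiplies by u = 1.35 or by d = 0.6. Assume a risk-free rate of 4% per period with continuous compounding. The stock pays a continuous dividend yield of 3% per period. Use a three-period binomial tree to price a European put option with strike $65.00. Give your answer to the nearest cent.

Per-period risk-free factor R = e^0.04 = 1.0408; dividend-adjusted growth = e^(0.04−0.03) = 1.0101.
Risk-neutral probability p = (1.0101 − 0.6)/(1.35 − 0.6) = 0.4101/0.7500 = 0.5467
Terminal stock prices: S_uuu = 209.1, S_uud = 92.95, S_udd = 41.31, S_ddd = 18.36
Terminal payoffs (K − S): max(-144.1, 0) = 0, max(-27.95, 0) = 0, max(23.69, 0) = 23.69, max(46.64, 0) = 46.64
Node uu (S = 154.9): V_uu = e^(−0.04)·[0.5467·0.0000 + 0.4533·0.0000] = 0.0000
Node ud (S = 68.85): V_ud = e^(−0.04)·[0.5467·0.0000 + 0.4533·23.6900] = 10.3168
Node dd (S = 30.6): V_dd = e^(−0.04)·[0.5467·23.6900 + 0.4533·46.6400] = 32.7557
Node u (S = 114.8): V_u = e^(−0.04)·[0.5467·0.0000 + 0.4533·10.3168] = 4.4929
Node d (S = 51): V_d = e^(−0.04)·[0.5467·10.3168 + 0.4533·32.7557] = 19.6843
Node 0 (S = 85): V_0 = e^(−0.04)·[0.5467·4.4929 + 0.4533·19.6843] = 10.9325

$10.93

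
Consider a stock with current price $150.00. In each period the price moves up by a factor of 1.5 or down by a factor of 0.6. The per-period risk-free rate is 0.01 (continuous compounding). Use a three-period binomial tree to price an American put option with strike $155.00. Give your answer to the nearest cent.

$48.73

Risk-neutral probability p = (e^0.01 − 0.6)/(1.5 − 0.6) = 0.4101/0.9000 = 0.4556
Terminal stock prices: S_uuu = 506.2, S_uud = 202.5, S_udd = 81, S_ddd = 32.4
Terminal payoffs (K − S): max(-351.2, 0) = 0, max(-47.5, 0) = 0, max(74, 0) = 74, max(122.6, 0) = 122.6
Node uu (S = 337.5): continuation = e^(−0.01)·[0.4556·0.0000 + 0.5444·0.0000] = 0.0000; exercise value = 0.0000 ≤ continuation, so V_uu = 0.0000
Node ud (S = 135): continuation = e^(−0.01)·[0.4556·0.0000 + 0.5444·74.0000] = 39.8839; exercise value = 20.0000 ≤ continuation, so V_ud = 39.8839
Node dd (S = 54): continuation = e^(−0.01)·[0.4556·74.0000 + 0.5444·122.6000] = 99.4577; exercise value = 101.0000 > continuation, so V_dd = 101.0000 (exercise)
Node u (S = 225): continuation = e^(−0.01)·[0.4556·0.0000 + 0.5444·39.8839] = 21.4963; exercise value = 0.0000 ≤ continuation, so V_u = 21.4963
Node d (S = 90): continuation = e^(−0.01)·[0.4556·39.8839 + 0.5444·101.0000] = 72.4269; exercise value = 65.0000 ≤ continuation, so V_d = 72.4269
Node 0 (S = 150): continuation = e^(−0.01)·[0.4556·21.4963 + 0.5444·72.4269] = 48.7326; exercise value = 5.0000 ≤ continuation, so V_0 = 48.7326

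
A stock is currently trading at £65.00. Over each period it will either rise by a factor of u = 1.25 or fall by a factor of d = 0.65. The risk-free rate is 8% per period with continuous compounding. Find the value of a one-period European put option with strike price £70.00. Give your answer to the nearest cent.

£7.12

Risk-neutral probability p = (e^0.08 − 0.65)/(1.25 − 0.65) = 0.4333/0.6000 = 0.7221
Terminal stock prices: S_u = 81.25, S_d = 42.25
Terminal payoffs (K − S): max(-11.25, 0) = 0, max(27.75, 0) = 27.75
Node 0 (S = 65): V_0 = e^(−0.08)·[0.7221·0.0000 + 0.2779·27.7500] = 7.1177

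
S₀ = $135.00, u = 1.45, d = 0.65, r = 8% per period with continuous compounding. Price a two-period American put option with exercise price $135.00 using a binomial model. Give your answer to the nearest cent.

Risk-neutral probability p = (e^0.08 − 0.65)/(1.45 − 0.65) = 0.4333/0.8000 = 0.5416
Terminal stock prices: S_uu = 283.8, S_ud = 127.2, S_dd = 57.04
Terminal payoffs (K − S): max(-148.8, 0) = 0, max(7.762, 0) = 7.762, max(77.96, 0) = 77.96
Node u (S = 195.8): continuation = e^(−0.08)·[0.5416·0.0000 + 0.4584·7.7625] = 3.2847; exercise value = 0.0000 ≤ continuation, so V_u = 3.2847
Node d (S = 87.75): continuation = e^(−0.08)·[0.5416·7.7625 + 0.4584·77.9625] = 36.8707; exercise value = 47.2500 > continuation, so V_d = 47.2500 (exercise)
Node 0 (S = 135): continuation = e^(−0.08)·[0.5416·3.2847 + 0.4584·47.2500] = 21.6360; exercise value = 0.0000 ≤ continuation, so V_0 = 21.6360

$21.64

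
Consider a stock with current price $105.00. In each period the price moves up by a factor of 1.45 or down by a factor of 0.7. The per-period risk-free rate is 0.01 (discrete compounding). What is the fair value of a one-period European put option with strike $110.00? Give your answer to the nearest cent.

Risk-neutral probability p = (1 + 0.01 − 0.7)/(1.45 − 0.7) = 0.3100/0.7500 = 0.4133
Terminal stock prices: S_u = 152.2, S_d = 73.5
Terminal payoffs (K − S): max(-42.25, 0) = 0, max(36.5, 0) = 36.5
Node 0 (S = 105): V_0 = 1/1.01·[0.4133·0.0000 + 0.5867·36.5000] = 21.2013

$21.20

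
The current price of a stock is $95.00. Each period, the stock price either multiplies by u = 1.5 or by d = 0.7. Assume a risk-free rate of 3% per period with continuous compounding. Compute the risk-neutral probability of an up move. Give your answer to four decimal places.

p = 0.4131

Risk-neutral probability p = (e^0.03 − 0.7)/(1.5 − 0.7) = 0.3305/0.8000 = 0.4131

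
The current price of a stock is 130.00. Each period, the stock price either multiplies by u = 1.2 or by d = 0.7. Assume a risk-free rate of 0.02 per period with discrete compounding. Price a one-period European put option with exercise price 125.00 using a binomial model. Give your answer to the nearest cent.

12.00

Risk-neutral probability p = (1 + 0.02 − 0.7)/(1.2 − 0.7) = 0.3200/0.5000 = 0.6400
Terminal stock prices: S_u = 156, S_d = 91
Terminal payoffs (K − S): max(-31, 0) = 0, max(34, 0) = 34
Node 0 (S = 130): V_0 = 1/1.02·[0.6400·0.0000 + 0.3600·34.0000] = 12.0000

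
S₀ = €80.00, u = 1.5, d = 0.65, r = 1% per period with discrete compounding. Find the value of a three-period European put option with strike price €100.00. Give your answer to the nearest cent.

Risk-neutral probability p = (1 + 0.01 − 0.65)/(1.5 − 0.65) = 0.3600/0.8500 = 0.4235
Terminal stock prices: S_uuu = 270, S_uud = 117, S_udd = 50.7, S_ddd = 21.97
Terminal payoffs (K − S): max(-170, 0) = 0, max(-17, 0) = 0, max(49.3, 0) = 49.3, max(78.03, 0) = 78.03
Node uu (S = 180): V_uu = 1/1.01·[0.4235·0.0000 + 0.5765·0.0000] = 0.0000
Node ud (S = 78): V_ud = 1/1.01·[0.4235·0.0000 + 0.5765·49.3000] = 28.1386
Node dd (S = 33.8): V_dd = 1/1.01·[0.4235·49.3000 + 0.5765·78.0300] = 65.2099
Node u (S = 120): V_u = 1/1.01·[0.4235·0.0000 + 0.5765·28.1386] = 16.0605
Node d (S = 52): V_d = 1/1.01·[0.4235·28.1386 + 0.5765·65.2099] = 49.0189
Node 0 (S = 80): V_0 = 1/1.01·[0.4235·16.0605 + 0.5765·49.0189] = 34.7129

€34.71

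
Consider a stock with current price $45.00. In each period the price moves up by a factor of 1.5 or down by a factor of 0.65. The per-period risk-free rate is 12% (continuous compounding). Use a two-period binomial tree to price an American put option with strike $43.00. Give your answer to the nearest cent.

$5.34

Risk-neutral probability p = (e^0.12 − 0.65)/(1.5 − 0.65) = 0.4775/0.8500 = 0.5618
Terminal stock prices: S_uu = 101.2, S_ud = 43.88, S_dd = 19.01
Terminal payoffs (K − S): max(-58.25, 0) = 0, max(-0.875, 0) = 0, max(23.99, 0) = 23.99
Node u (S = 67.5): continuation = e^(−0.12)·[0.5618·0.0000 + 0.4382·0.0000] = 0.0000; exercise value = 0.0000 ≤ continuation, so V_u = 0.0000
Node d (S = 29.25): continuation = e^(−0.12)·[0.5618·0.0000 + 0.4382·23.9875] = 9.3235; exercise value = 13.7500 > continuation, so V_d = 13.7500 (exercise)
Node 0 (S = 45): continuation = e^(−0.12)·[0.5618·0.0000 + 0.4382·13.7500] = 5.3444; exercise value = 0.0000 ≤ continuation, so V_0 = 5.3444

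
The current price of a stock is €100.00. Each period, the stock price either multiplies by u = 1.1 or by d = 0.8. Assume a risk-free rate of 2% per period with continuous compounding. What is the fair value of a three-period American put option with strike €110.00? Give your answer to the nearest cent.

Risk-neutral probability p = (e^0.02 − 0.8)/(1.1 − 0.8) = 0.2202/0.3000 = 0.7340
Terminal stock prices: S_uuu = 133.1, S_uud = 96.8, S_udd = 70.4, S_ddd = 51.2
Terminal payoffs (K − S): max(-23.1, 0) = 0, max(13.2, 0) = 13.2, max(39.6, 0) = 39.6, max(58.8, 0) = 58.8
Node uu (S = 121): continuation = e^(−0.02)·[0.7340·0.0000 + 0.2660·13.2000] = 3.4416; exercise value = 0.0000 ≤ continuation, so V_uu = 3.4416
Node ud (S = 88): continuation = e^(−0.02)·[0.7340·13.2000 + 0.2660·39.6000] = 19.8219; exercise value = 22.0000 > continuation, so V_ud = 22.0000 (exercise)
Node dd (S = 64): continuation = e^(−0.02)·[0.7340·39.6000 + 0.2660·58.8000] = 43.8219; exercise value = 46.0000 > continuation, so V_dd = 46.0000 (exercise)
Node u (S = 110): continuation = e^(−0.02)·[0.7340·3.4416 + 0.2660·22.0000] = 8.2122; exercise value = 0.0000 ≤ continuation, so V_u = 8.2122
Node d (S = 80): continuation = e^(−0.02)·[0.7340·22.0000 + 0.2660·46.0000] = 27.8219; exercise value = 30.0000 > continuation, so V_d = 30.0000 (exercise)
Node 0 (S = 100): continuation = e^(−0.02)·[0.7340·8.2122 + 0.2660·30.0000] = 13.7303; exercise value = 10.0000 ≤ continuation, so V_0 = 13.7303

€13.73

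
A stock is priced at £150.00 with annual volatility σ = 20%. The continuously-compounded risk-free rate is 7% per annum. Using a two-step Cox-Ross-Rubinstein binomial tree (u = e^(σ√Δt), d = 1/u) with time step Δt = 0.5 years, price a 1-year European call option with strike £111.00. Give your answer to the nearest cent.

CRR parameters: u = e^(σ√Δt) = e^(0.2·√0.5) = 1.1519, d = 1/u = 0.8681
Per-period rate: rΔt = 0.07·0.5 = 0.035, so R = e^0.035 = 1.0356
Risk-neutral probability p = (e^0.035 − 0.8681)/(1.1519 − 0.8681) = 0.1675/0.2838 = 0.5902
Terminal stock prices: S_uu = 199, S_ud = 150, S_dd = 113
Terminal payoffs (S − K): max(88.03, 0) = 88.03, max(39, 0) = 39, max(2.046, 0) = 2.046
Node u (S = 172.8): V_u = e^(−0.035)·[0.5902·88.0345 + 0.4098·39.0000] = 65.6043
Node d (S = 130.2): V_d = e^(−0.035)·[0.5902·39.0000 + 0.4098·2.0457] = 23.0363
Node 0 (S = 150): V_0 = e^(−0.035)·[0.5902·65.6043 + 0.4098·23.0363] = 46.5043

£46.50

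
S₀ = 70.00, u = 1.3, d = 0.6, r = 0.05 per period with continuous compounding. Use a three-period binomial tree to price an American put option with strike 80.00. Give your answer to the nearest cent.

Risk-neutral probability p = (e^0.05 − 0.6)/(1.3 − 0.6) = 0.4513/0.7000 = 0.6447
Terminal stock prices: S_uuu = 153.8, S_uud = 70.98, S_udd = 32.76, S_ddd = 15.12
Terminal payoffs (K − S): max(-73.79, 0) = 0, max(9.02, 0) = 9.02, max(47.24, 0) = 47.24, max(64.88, 0) = 64.88
Node uu (S = 118.3): continuation = e^(−0.05)·[0.6447·0.0000 + 0.3553·9.0200] = 3.0487; exercise value = 0.0000 ≤ continuation, so V_uu = 3.0487
Node ud (S = 54.6): continuation = e^(−0.05)·[0.6447·9.0200 + 0.3553·47.2400] = 21.4984; exercise value = 25.4000 > continuation, so V_ud = 25.4000 (exercise)
Node dd (S = 25.2): continuation = e^(−0.05)·[0.6447·47.2400 + 0.3553·64.8800] = 50.8984; exercise value = 54.8000 > continuation, so V_dd = 54.8000 (exercise)
Node u (S = 91): continuation = e^(−0.05)·[0.6447·3.0487 + 0.3553·25.4000] = 10.4547; exercise value = 0.0000 ≤ continuation, so V_u = 10.4547
Node d (S = 42): continuation = e^(−0.05)·[0.6447·25.4000 + 0.3553·54.8000] = 34.0984; exercise value = 38.0000 > continuation, so V_d = 38.0000 (exercise)
Node 0 (S = 70): continuation = e^(−0.05)·[0.6447·10.4547 + 0.3553·38.0000] = 19.2551; exercise value = 10.0000 ≤ continuation, so V_0 = 19.2551

19.26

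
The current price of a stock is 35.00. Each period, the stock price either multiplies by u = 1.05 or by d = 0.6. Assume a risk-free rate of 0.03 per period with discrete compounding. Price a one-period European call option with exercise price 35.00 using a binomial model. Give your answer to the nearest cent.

1.62

Risk-neutral probability p = (1 + 0.03 − 0.6)/(1.05 − 0.6) = 0.4300/0.4500 = 0.9556
Terminal stock prices: S_u = 36.75, S_d = 21
Terminal payoffs (S − K): max(1.75, 0) = 1.75, max(-14, 0) = 0
Node 0 (S = 35): V_0 = 1/1.03·[0.9556·1.7500 + 0.0444·0.0000] = 1.6235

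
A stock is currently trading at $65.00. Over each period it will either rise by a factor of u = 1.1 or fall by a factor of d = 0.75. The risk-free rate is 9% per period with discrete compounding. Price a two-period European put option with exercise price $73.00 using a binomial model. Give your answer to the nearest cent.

$0.93

Risk-neutral probability p = (1 + 0.09 − 0.75)/(1.1 − 0.75) = 0.3400/0.3500 = 0.9714
Terminal stock prices: S_uu = 78.65, S_ud = 53.62, S_dd = 36.56
Terminal payoffs (K − S): max(-5.65, 0) = 0, max(19.38, 0) = 19.38, max(36.44, 0) = 36.44
Node u (S = 71.5): V_u = 1/1.09·[0.9714·0.0000 + 0.0286·19.3750] = 0.5079
Node d (S = 48.75): V_d = 1/1.09·[0.9714·19.3750 + 0.0286·36.4375] = 18.2225
Node 0 (S = 65): V_0 = 1/1.09·[0.9714·0.5079 + 0.0286·18.2225] = 0.9303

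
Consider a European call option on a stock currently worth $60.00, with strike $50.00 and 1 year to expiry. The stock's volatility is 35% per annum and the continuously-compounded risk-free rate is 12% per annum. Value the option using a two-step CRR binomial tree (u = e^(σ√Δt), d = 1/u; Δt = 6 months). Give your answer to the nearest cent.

CRR parameters: u = e^(σ√Δt) = e^(0.35·√0.5) = 1.2808, d = 1/u = 0.7808
Per-period rate: rΔt = 0.12·0.5 = 0.06, so R = e^0.06 = 1.0618
Risk-neutral probability p = (e^0.06 − 0.7808)/(1.2808 − 0.7808) = 0.2811/0.5000 = 0.5621
Terminal stock prices: S_uu = 98.43, S_ud = 60, S_dd = 36.58
Terminal payoffs (S − K): max(48.43, 0) = 48.43, max(10, 0) = 10, max(-13.42, 0) = 0
Node u (S = 76.85): V_u = e^(−0.06)·[0.5621·48.4274 + 0.4379·10.0000] = 29.7600
Node d (S = 46.85): V_d = e^(−0.06)·[0.5621·10.0000 + 0.4379·0.0000] = 5.2937
Node 0 (S = 60): V_0 = e^(−0.06)·[0.5621·29.7600 + 0.4379·5.2937] = 17.9371

$17.94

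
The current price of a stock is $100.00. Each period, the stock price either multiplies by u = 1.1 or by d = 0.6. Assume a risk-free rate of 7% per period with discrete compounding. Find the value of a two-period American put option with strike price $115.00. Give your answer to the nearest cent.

$15.00

Risk-neutral probability p = (1 + 0.07 − 0.6)/(1.1 − 0.6) = 0.4700/0.5000 = 0.9400
Terminal stock prices: S_uu = 121, S_ud = 66, S_dd = 36
Terminal payoffs (K − S): max(-6, 0) = 0, max(49, 0) = 49, max(79, 0) = 79
Node u (S = 110): continuation = 1/1.07·[0.9400·0.0000 + 0.0600·49.0000] = 2.7477; exercise value = 5.0000 > continuation, so V_u = 5.0000 (exercise)
Node d (S = 60): continuation = 1/1.07·[0.9400·49.0000 + 0.0600·79.0000] = 47.4766; exercise value = 55.0000 > continuation, so V_d = 55.0000 (exercise)
Node 0 (S = 100): continuation = 1/1.07·[0.9400·5.0000 + 0.0600·55.0000] = 7.4766; exercise value = 15.0000 > continuation, so V_0 = 15.0000 (exercise)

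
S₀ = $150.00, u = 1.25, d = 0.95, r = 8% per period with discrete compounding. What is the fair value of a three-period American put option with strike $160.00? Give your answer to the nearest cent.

Risk-neutral probability p = (1 + 0.08 − 0.95)/(1.25 − 0.95) = 0.1300/0.3000 = 0.4333
Terminal stock prices: S_uuu = 293, S_uud = 222.7, S_udd = 169.2, S_ddd = 128.6
Terminal payoffs (K − S): max(-133, 0) = 0, max(-62.66, 0) = 0, max(-9.219, 0) = 0, max(31.39, 0) = 31.39
Node uu (S = 234.4): continuation = 1/1.08·[0.4333·0.0000 + 0.5667·0.0000] = 0.0000; exercise value = 0.0000 ≤ continuation, so V_uu = 0.0000
Node ud (S = 178.1): continuation = 1/1.08·[0.4333·0.0000 + 0.5667·0.0000] = 0.0000; exercise value = 0.0000 ≤ continuation, so V_ud = 0.0000
Node dd (S = 135.4): continuation = 1/1.08·[0.4333·0.0000 + 0.5667·31.3938] = 16.4720; exercise value = 24.6250 > continuation, so V_dd = 24.6250 (exercise)
Node u (S = 187.5): continuation = 1/1.08·[0.4333·0.0000 + 0.5667·0.0000] = 0.0000; exercise value = 0.0000 ≤ continuation, so V_u = 0.0000
Node d (S = 142.5): continuation = 1/1.08·[0.4333·0.0000 + 0.5667·24.6250] = 12.9205; exercise value = 17.5000 > continuation, so V_d = 17.5000 (exercise)
Node 0 (S = 150): continuation = 1/1.08·[0.4333·0.0000 + 0.5667·17.5000] = 9.1821; exercise value = 10.0000 > continuation, so V_0 = 10.0000 (exercise)

$10.00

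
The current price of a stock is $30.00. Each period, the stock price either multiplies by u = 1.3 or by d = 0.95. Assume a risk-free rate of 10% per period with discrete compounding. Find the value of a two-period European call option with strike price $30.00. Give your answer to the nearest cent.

Risk-neutral probability p = (1 + 0.1 − 0.95)/(1.3 − 0.95) = 0.1500/0.3500 = 0.4286
Terminal stock prices: S_uu = 50.7, S_ud = 37.05, S_dd = 27.07
Terminal payoffs (S − K): max(20.7, 0) = 20.7, max(7.05, 0) = 7.05, max(-2.925, 0) = 0
Node u (S = 39): V_u = 1/1.1·[0.4286·20.7000 + 0.5714·7.0500] = 11.7273
Node d (S = 28.5): V_d = 1/1.1·[0.4286·7.0500 + 0.5714·0.0000] = 2.7468
Node 0 (S = 30): V_0 = 1/1.1·[0.4286·11.7273 + 0.5714·2.7468] = 5.9960

$6.00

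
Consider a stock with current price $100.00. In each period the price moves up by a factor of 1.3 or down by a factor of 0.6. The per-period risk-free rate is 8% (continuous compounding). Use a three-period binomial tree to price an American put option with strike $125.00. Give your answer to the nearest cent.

Risk-neutral probability p = (e^0.08 − 0.6)/(1.3 − 0.6) = 0.4833/0.7000 = 0.6904
Terminal stock prices: S_uuu = 219.7, S_uud = 101.4, S_udd = 46.8, S_ddd = 21.6
Terminal payoffs (K − S): max(-94.7, 0) = 0, max(23.6, 0) = 23.6, max(78.2, 0) = 78.2, max(103.4, 0) = 103.4
Node uu (S = 169): continuation = e^(−0.08)·[0.6904·0.0000 + 0.3096·23.6000] = 6.7446; exercise value = 0.0000 ≤ continuation, so V_uu = 6.7446
Node ud (S = 78): continuation = e^(−0.08)·[0.6904·23.6000 + 0.3096·78.2000] = 37.3895; exercise value = 47.0000 > continuation, so V_ud = 47.0000 (exercise)
Node dd (S = 36): continuation = e^(−0.08)·[0.6904·78.2000 + 0.3096·103.4000] = 79.3895; exercise value = 89.0000 > continuation, so V_dd = 89.0000 (exercise)
Node u (S = 130): continuation = e^(−0.08)·[0.6904·6.7446 + 0.3096·47.0000] = 17.7305; exercise value = 0.0000 ≤ continuation, so V_u = 17.7305
Node d (S = 60): continuation = e^(−0.08)·[0.6904·47.0000 + 0.3096·89.0000] = 55.3895; exercise value = 65.0000 > continuation, so V_d = 65.0000 (exercise)
Node 0 (S = 100): continuation = e^(−0.08)·[0.6904·17.7305 + 0.3096·65.0000] = 29.8764; exercise value = 25.0000 ≤ continuation, so V_0 = 29.8764

$29.88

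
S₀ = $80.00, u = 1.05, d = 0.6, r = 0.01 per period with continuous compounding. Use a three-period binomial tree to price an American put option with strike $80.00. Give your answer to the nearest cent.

$7.10

Risk-neutral probability p = (e^0.01 − 0.6)/(1.05 − 0.6) = 0.4101/0.4500 = 0.9112
Terminal stock prices: S_uuu = 92.61, S_uud = 52.92, S_udd = 30.24, S_ddd = 17.28
Terminal payoffs (K − S): max(-12.61, 0) = 0, max(27.08, 0) = 27.08, max(49.76, 0) = 49.76, max(62.72, 0) = 62.72
Node uu (S = 88.2): continuation = e^(−0.01)·[0.9112·0.0000 + 0.0888·27.0800] = 2.3802; exercise value = 0.0000 ≤ continuation, so V_uu = 2.3802
Node ud (S = 50.4): continuation = e^(−0.01)·[0.9112·27.0800 + 0.0888·49.7600] = 28.8040; exercise value = 29.6000 > continuation, so V_ud = 29.6000 (exercise)
Node dd (S = 28.8): continuation = e^(−0.01)·[0.9112·49.7600 + 0.0888·62.7200] = 50.4040; exercise value = 51.2000 > continuation, so V_dd = 51.2000 (exercise)
Node u (S = 84): continuation = e^(−0.01)·[0.9112·2.3802 + 0.0888·29.6000] = 4.7489; exercise value = 0.0000 ≤ continuation, so V_u = 4.7489
Node d (S = 48): continuation = e^(−0.01)·[0.9112·29.6000 + 0.0888·51.2000] = 31.2040; exercise value = 32.0000 > continuation, so V_d = 32.0000 (exercise)
Node 0 (S = 80): continuation = e^(−0.01)·[0.9112·4.7489 + 0.0888·32.0000] = 7.0969; exercise value = 0.0000 ≤ continuation, so V_0 = 7.0969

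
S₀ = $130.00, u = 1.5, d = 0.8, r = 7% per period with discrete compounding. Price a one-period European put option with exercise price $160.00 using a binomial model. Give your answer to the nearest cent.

$32.15

Risk-neutral probability p = (1 + 0.07 − 0.8)/(1.5 − 0.8) = 0.2700/0.7000 = 0.3857
Terminal stock prices: S_u = 195, S_d = 104
Terminal payoffs (K − S): max(-35, 0) = 0, max(56, 0) = 56
Node 0 (S = 130): V_0 = 1/1.07·[0.3857·0.0000 + 0.6143·56.0000] = 32.1495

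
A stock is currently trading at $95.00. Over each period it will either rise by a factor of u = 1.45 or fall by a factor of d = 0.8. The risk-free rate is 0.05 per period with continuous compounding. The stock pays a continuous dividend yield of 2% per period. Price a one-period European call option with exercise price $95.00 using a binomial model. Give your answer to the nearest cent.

$14.42

Per-period risk-free factor R = e^0.05 = 1.0513; dividend-adjusted growth = e^(0.05−0.02) = 1.0305.
Risk-neutral probability p = (1.0305 − 0.8)/(1.45 − 0.8) = 0.2305/0.6500 = 0.3545
Terminal stock prices: S_u = 137.8, S_d = 76
Terminal payoffs (S − K): max(42.75, 0) = 42.75, max(-19, 0) = 0
Node 0 (S = 95): V_0 = e^(−0.05)·[0.3545·42.7500 + 0.6455·0.0000] = 14.4176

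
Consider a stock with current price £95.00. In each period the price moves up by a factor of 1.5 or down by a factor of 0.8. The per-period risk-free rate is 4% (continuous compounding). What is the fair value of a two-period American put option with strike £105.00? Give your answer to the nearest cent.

£18.28

Risk-neutral probability p = (e^0.04 − 0.8)/(1.5 − 0.8) = 0.2408/0.7000 = 0.3440
Terminal stock prices: S_uu = 213.8, S_ud = 114, S_dd = 60.8
Terminal payoffs (K − S): max(-108.8, 0) = 0, max(-9, 0) = 0, max(44.2, 0) = 44.2
Node u (S = 142.5): continuation = e^(−0.04)·[0.3440·0.0000 + 0.6560·0.0000] = 0.0000; exercise value = 0.0000 ≤ continuation, so V_u = 0.0000
Node d (S = 76): continuation = e^(−0.04)·[0.3440·0.0000 + 0.6560·44.2000] = 27.8576; exercise value = 29.0000 > continuation, so V_d = 29.0000 (exercise)
Node 0 (S = 95): continuation = e^(−0.04)·[0.3440·0.0000 + 0.6560·29.0000] = 18.2776; exercise value = 10.0000 ≤ continuation, so V_0 = 18.2776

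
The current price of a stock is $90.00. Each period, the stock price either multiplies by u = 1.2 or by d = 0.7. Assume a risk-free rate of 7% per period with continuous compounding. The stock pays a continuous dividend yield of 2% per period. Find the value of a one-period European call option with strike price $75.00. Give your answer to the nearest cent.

$21.62

Per-period risk-free factor R = e^0.07 = 1.0725; dividend-adjusted growth = e^(0.07−0.02) = 1.0513.
Risk-neutral probability p = (1.0513 − 0.7)/(1.2 − 0.7) = 0.3513/0.5000 = 0.7025
Terminal stock prices: S_u = 108, S_d = 63
Terminal payoffs (S − K): max(33, 0) = 33, max(-12, 0) = 0
Node 0 (S = 90): V_0 = e^(−0.07)·[0.7025·33.0000 + 0.2975·0.0000] = 21.6165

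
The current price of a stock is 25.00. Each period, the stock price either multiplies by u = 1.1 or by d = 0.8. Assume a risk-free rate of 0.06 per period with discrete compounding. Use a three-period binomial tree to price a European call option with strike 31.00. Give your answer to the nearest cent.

1.24

Risk-neutral probability p = (1 + 0.06 − 0.8)/(1.1 − 0.8) = 0.2600/0.3000 = 0.8667
Terminal stock prices: S_uuu = 33.28, S_uud = 24.2, S_udd = 17.6, S_ddd = 12.8
Terminal payoffs (S − K): max(2.275, 0) = 2.275, max(-6.8, 0) = 0, max(-13.4, 0) = 0, max(-18.2, 0) = 0
Node uu (S = 30.25): V_uu = 1/1.06·[0.8667·2.2750 + 0.1333·0.0000] = 1.8601
Node ud (S = 22): V_ud = 1/1.06·[0.8667·0.0000 + 0.1333·0.0000] = 0.0000
Node dd (S = 16): V_dd = 1/1.06·[0.8667·0.0000 + 0.1333·0.0000] = 0.0000
Node u (S = 27.5): V_u = 1/1.06·[0.8667·1.8601 + 0.1333·0.0000] = 1.5208
Node d (S = 20): V_d = 1/1.06·[0.8667·0.0000 + 0.1333·0.0000] = 0.0000
Node 0 (S = 25): V_0 = 1/1.06·[0.8667·1.5208 + 0.1333·0.0000] = 1.2434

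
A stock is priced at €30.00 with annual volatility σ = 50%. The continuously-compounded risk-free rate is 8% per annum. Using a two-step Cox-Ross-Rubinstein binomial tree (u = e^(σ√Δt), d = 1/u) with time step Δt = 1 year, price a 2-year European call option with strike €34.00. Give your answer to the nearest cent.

CRR parameters: u = e^(σ√Δt) = e^(0.5·√1) = 1.6487, d = 1/u = 0.6065
Per-period rate: rΔt = 0.08·1 = 0.08, so R = e^0.08 = 1.0833
Risk-neutral probability p = (e^0.08 − 0.6065)/(1.6487 − 0.6065) = 0.4768/1.0422 = 0.4575
Terminal stock prices: S_uu = 81.55, S_ud = 30, S_dd = 11.04
Terminal payoffs (S − K): max(47.55, 0) = 47.55, max(-4, 0) = 0, max(-22.96, 0) = 0
Node u (S = 49.46): V_u = e^(−0.08)·[0.4575·47.5485 + 0.5425·0.0000] = 20.0790
Node d (S = 18.2): V_d = e^(−0.08)·[0.4575·0.0000 + 0.5425·0.0000] = 0.0000
Node 0 (S = 30): V_0 = e^(−0.08)·[0.4575·20.0790 + 0.5425·0.0000] = 8.4791

€8.48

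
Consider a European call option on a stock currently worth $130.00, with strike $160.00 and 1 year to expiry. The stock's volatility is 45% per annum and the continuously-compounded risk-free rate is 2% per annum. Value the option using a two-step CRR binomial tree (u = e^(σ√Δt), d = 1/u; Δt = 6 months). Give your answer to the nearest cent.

CRR parameters: u = e^(σ√Δt) = e^(0.45·√0.5) = 1.3746, d = 1/u = 0.7275
Per-period rate: rΔt = 0.02·0.5 = 0.01, so R = e^0.01 = 1.0101
Risk-neutral probability p = (e^0.01 − 0.7275)/(1.3746 − 0.7275) = 0.2826/0.6472 = 0.4366
Terminal stock prices: S_uu = 245.7, S_ud = 130, S_dd = 68.8
Terminal payoffs (S − K): max(85.66, 0) = 85.66, max(-30, 0) = 0, max(-91.2, 0) = 0
Node u (S = 178.7): V_u = e^(−0.01)·[0.4366·85.6556 + 0.5634·0.0000] = 37.0288
Node d (S = 94.57): V_d = e^(−0.01)·[0.4366·0.0000 + 0.5634·0.0000] = 0.0000
Node 0 (S = 130): V_0 = e^(−0.01)·[0.4366·37.0288 + 0.5634·0.0000] = 16.0075

$16.01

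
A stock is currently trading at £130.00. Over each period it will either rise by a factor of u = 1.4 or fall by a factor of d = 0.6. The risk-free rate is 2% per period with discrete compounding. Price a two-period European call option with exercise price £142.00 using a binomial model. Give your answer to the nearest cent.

Risk-neutral probability p = (1 + 0.02 − 0.6)/(1.4 − 0.6) = 0.4200/0.8000 = 0.5250
Terminal stock prices: S_uu = 254.8, S_ud = 109.2, S_dd = 46.8
Terminal payoffs (S − K): max(112.8, 0) = 112.8, max(-32.8, 0) = 0, max(-95.2, 0) = 0
Node u (S = 182): V_u = 1/1.02·[0.5250·112.8000 + 0.4750·0.0000] = 58.0588
Node d (S = 78): V_d = 1/1.02·[0.5250·0.0000 + 0.4750·0.0000] = 0.0000
Node 0 (S = 130): V_0 = 1/1.02·[0.5250·58.0588 + 0.4750·0.0000] = 29.8832

£29.88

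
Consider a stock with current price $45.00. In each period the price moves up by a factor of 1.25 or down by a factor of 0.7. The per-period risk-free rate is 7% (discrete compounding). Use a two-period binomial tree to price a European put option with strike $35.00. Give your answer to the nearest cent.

Risk-neutral probability p = (1 + 0.07 − 0.7)/(1.25 − 0.7) = 0.3700/0.5500 = 0.6727
Terminal stock prices: S_uu = 70.31, S_ud = 39.38, S_dd = 22.05
Terminal payoffs (K − S): max(-35.31, 0) = 0, max(-4.375, 0) = 0, max(12.95, 0) = 12.95
Node u (S = 56.25): V_u = 1/1.07·[0.6727·0.0000 + 0.3273·0.0000] = 0.0000
Node d (S = 31.5): V_d = 1/1.07·[0.6727·0.0000 + 0.3273·12.9500] = 3.9609
Node 0 (S = 45): V_0 = 1/1.07·[0.6727·0.0000 + 0.3273·3.9609] = 1.2115

$1.21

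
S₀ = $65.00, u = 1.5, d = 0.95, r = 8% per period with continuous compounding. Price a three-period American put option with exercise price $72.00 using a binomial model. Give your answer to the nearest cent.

Risk-neutral probability p = (e^0.08 − 0.95)/(1.5 − 0.95) = 0.1333/0.5500 = 0.2423
Terminal stock prices: S_uuu = 219.4, S_uud = 138.9, S_udd = 87.99, S_ddd = 55.73
Terminal payoffs (K − S): max(-147.4, 0) = 0, max(-66.94, 0) = 0, max(-15.99, 0) = 0, max(16.27, 0) = 16.27
Node uu (S = 146.2): continuation = e^(−0.08)·[0.2423·0.0000 + 0.7577·0.0000] = 0.0000; exercise value = 0.0000 ≤ continuation, so V_uu = 0.0000
Node ud (S = 92.62): continuation = e^(−0.08)·[0.2423·0.0000 + 0.7577·0.0000] = 0.0000; exercise value = 0.0000 ≤ continuation, so V_ud = 0.0000
Node dd (S = 58.66): continuation = e^(−0.08)·[0.2423·0.0000 + 0.7577·16.2706] = 11.3798; exercise value = 13.3375 > continuation, so V_dd = 13.3375 (exercise)
Node u (S = 97.5): continuation = e^(−0.08)·[0.2423·0.0000 + 0.7577·0.0000] = 0.0000; exercise value = 0.0000 ≤ continuation, so V_u = 0.0000
Node d (S = 61.75): continuation = e^(−0.08)·[0.2423·0.0000 + 0.7577·13.3375] = 9.3284; exercise value = 10.2500 > continuation, so V_d = 10.2500 (exercise)
Node 0 (S = 65): continuation = e^(−0.08)·[0.2423·0.0000 + 0.7577·10.2500] = 7.1689; exercise value = 7.0000 ≤ continuation, so V_0 = 7.1689

$7.17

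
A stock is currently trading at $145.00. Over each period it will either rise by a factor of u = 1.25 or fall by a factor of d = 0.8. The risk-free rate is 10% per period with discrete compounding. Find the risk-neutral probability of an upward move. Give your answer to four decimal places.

p = 0.6667

Risk-neutral probability p = (1 + 0.1 − 0.8)/(1.25 − 0.8) = 0.3000/0.4500 = 0.6667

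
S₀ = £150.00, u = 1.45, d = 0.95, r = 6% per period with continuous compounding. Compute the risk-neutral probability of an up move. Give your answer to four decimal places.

p = 0.2237

Risk-neutral probability p = (e^0.06 − 0.95)/(1.45 − 0.95) = 0.1118/0.5000 = 0.2237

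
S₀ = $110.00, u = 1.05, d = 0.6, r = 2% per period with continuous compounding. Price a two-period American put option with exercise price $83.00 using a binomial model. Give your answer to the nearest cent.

Risk-neutral probability p = (e^0.02 − 0.6)/(1.05 − 0.6) = 0.4202/0.4500 = 0.9338
Terminal stock prices: S_uu = 121.3, S_ud = 69.3, S_dd = 39.6
Terminal payoffs (K − S): max(-38.28, 0) = 0, max(13.7, 0) = 13.7, max(43.4, 0) = 43.4
Node u (S = 115.5): continuation = e^(−0.02)·[0.9338·0.0000 + 0.0662·13.7000] = 0.8892; exercise value = 0.0000 ≤ continuation, so V_u = 0.8892
Node d (S = 66): continuation = e^(−0.02)·[0.9338·13.7000 + 0.0662·43.4000] = 15.3565; exercise value = 17.0000 > continuation, so V_d = 17.0000 (exercise)
Node 0 (S = 110): continuation = e^(−0.02)·[0.9338·0.8892 + 0.0662·17.0000] = 1.9173; exercise value = 0.0000 ≤ continuation, so V_0 = 1.9173

$1.92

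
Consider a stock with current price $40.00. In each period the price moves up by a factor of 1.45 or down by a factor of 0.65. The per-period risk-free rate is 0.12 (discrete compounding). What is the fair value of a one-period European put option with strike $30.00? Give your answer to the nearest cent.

Risk-neutral probability p = (1 + 0.12 − 0.65)/(1.45 − 0.65) = 0.4700/0.8000 = 0.5875
Terminal stock prices: S_u = 58, S_d = 26
Terminal payoffs (K − S): max(-28, 0) = 0, max(4, 0) = 4
Node 0 (S = 40): V_0 = 1/1.12·[0.5875·0.0000 + 0.4125·4.0000] = 1.4732

$1.47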